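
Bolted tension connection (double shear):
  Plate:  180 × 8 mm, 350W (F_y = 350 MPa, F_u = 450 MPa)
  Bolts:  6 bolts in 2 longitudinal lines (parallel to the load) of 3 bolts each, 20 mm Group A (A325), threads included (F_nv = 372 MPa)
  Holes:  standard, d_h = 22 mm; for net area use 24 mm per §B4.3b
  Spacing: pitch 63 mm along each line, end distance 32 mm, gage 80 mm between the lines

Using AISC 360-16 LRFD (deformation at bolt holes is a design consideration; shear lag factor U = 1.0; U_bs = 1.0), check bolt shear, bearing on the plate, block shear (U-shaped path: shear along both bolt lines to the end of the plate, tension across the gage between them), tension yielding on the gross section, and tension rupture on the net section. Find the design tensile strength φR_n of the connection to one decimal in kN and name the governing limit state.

Bolt shear: A_b = π(20)²/4 = 314.16 mm². φR_n = 0.75 × 372 × 314.16 × 6 × 2 = 1051.8 kN.
Bearing (8 mm plate, F_u = 450 MPa): end bolts L_c = 32 − 22/2 = 21, R_n = min(1.2×21×8×450, 2.4×20×8×450) = 90.72 kN/bolt; interior L_c = 63 − 22 = 41, R_n = 172.8 kN/bolt. φR_n = 0.75 × (2×90.72 + 4×172.8) = 654.5 kN.
Block shear: shear path 2×[32+2×63] = 2×158 mm, A_gv = 2528, A_nv = 2×(158 − 2.5×24)×8 = 1568 mm²; tension across gage: (80 − 1×24)×8 = 448 mm². R_n = min(0.6×450×1568, 0.6×350×2528) + 1.0×450×448 = min(423.36, 530.88) + 201.6 = 624.96 kN. φR_n = 0.75 × 624.96 = 468.7 kN.
Tension yield (gross): A_g = 180×8 = 1440 mm². φR_n = 0.90 × 350 × 1440 = 453.6 kN.
Tension rupture (net): A_n = (180 − 2×24)×8 = 1056 mm² (U = 1.0, A_e = A_n). φR_n = 0.75 × 450 × 1056 = 356.4 kN.
Governing: min(1051.8, 654.5, 468.7, 453.6, 356.4) = 356.4 kN → net-section rupture.

356.4 kN (net-section rupture governs)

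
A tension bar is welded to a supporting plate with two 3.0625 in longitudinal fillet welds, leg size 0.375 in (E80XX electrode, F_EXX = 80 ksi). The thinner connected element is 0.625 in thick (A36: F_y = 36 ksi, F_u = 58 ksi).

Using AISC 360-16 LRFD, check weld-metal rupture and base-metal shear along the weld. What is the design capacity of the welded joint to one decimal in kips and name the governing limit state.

58.5 kips (weld metal governs)

Weld metal: throat = 0.707×0.375 = 0.26513 in, L = 2×3.0625 = 6.125 in. φR_n = 0.75 × 0.6 × 80 × 0.26513 × 6.125 = 58.5 kips.
Base metal shear (0.625 in plate): yield φR_n = 1.0×0.6×36×0.625×6.125 = 82.7 kips; rupture φR_n = 0.75×0.6×58×0.625×6.125 = 99.9 kips; take 82.7 kips (yield).
Governing: min(58.5, 82.7) = 58.5 kips → weld metal.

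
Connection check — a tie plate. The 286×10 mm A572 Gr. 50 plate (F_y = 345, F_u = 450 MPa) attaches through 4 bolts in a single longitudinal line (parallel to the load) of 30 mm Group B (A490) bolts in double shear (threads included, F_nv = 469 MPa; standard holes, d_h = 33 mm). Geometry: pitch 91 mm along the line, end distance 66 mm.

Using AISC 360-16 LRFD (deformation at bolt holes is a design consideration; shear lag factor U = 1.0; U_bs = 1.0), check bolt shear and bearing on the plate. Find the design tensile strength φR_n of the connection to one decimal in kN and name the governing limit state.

Bolt shear: A_b = π(30)²/4 = 706.86 mm². φR_n = 0.75 × 469 × 706.86 × 4 × 2 = 1989.1 kN.
Bearing (10 mm plate, F_u = 450 MPa): end bolts L_c = 66 − 33/2 = 49.5, R_n = min(1.2×49.5×10×450, 2.4×30×10×450) = 267.3 kN/bolt; interior L_c = 91 − 33 = 58, R_n = 313.2 kN/bolt. φR_n = 0.75 × (1×267.3 + 3×313.2) = 905.2 kN.
Governing: min(1989.1, 905.2) = 905.2 kN → bearing.

905.2 kN (bearing governs)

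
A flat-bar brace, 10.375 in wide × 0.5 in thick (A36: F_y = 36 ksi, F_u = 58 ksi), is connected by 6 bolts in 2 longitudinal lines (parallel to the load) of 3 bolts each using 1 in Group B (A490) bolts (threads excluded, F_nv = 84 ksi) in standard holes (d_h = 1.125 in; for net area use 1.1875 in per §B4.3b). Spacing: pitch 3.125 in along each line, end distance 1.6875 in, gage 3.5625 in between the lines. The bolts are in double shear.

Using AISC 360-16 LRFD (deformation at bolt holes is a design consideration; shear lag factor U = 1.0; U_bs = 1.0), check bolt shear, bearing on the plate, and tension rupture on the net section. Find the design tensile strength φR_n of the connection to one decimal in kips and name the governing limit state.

174.0 kips (net-section rupture governs)

Bolt shear: A_b = π(1)²/4 = 0.7854 in². φR_n = 0.75 × 84 × 0.7854 × 6 × 2 = 593.8 kips.
Bearing (0.5 in plate, F_u = 58 ksi): end bolts L_c = 1.6875 − 1.125/2 = 1.125, R_n = min(1.2×1.125×0.5×58, 2.4×1×0.5×58) = 39.15 kips/bolt; interior L_c = 3.125 − 1.125 = 2, R_n = 69.6 kips/bolt. φR_n = 0.75 × (2×39.15 + 4×69.6) = 267.5 kips.
Tension rupture (net): A_n = (10.375 − 2×1.1875)×0.5 = 4 in² (U = 1.0, A_e = A_n). φR_n = 0.75 × 58 × 4 = 174.0 kips.
Governing: min(593.8, 267.5, 174.0) = 174.0 kips → net-section rupture.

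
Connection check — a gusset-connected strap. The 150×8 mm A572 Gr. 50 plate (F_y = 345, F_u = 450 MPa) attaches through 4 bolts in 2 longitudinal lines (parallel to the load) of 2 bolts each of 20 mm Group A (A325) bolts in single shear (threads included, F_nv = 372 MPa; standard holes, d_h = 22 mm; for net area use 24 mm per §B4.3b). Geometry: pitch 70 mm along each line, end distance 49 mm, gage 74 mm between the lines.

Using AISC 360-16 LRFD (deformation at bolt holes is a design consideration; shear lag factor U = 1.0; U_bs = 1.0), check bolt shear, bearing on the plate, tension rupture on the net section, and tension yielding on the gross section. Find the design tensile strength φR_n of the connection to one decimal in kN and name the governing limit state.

275.4 kN (net-section rupture governs)

Bolt shear: A_b = π(20)²/4 = 314.16 mm². φR_n = 0.75 × 372 × 314.16 × 4 × 1 = 350.6 kN.
Bearing (8 mm plate, F_u = 450 MPa): end bolts L_c = 49 − 22/2 = 38, R_n = min(1.2×38×8×450, 2.4×20×8×450) = 164.16 kN/bolt; interior L_c = 70 − 22 = 48, R_n = 172.8 kN/bolt. φR_n = 0.75 × (2×164.16 + 2×172.8) = 505.4 kN.
Tension rupture (net): A_n = (150 − 2×24)×8 = 816 mm² (U = 1.0, A_e = A_n). φR_n = 0.75 × 450 × 816 = 275.4 kN.
Tension yield (gross): A_g = 150×8 = 1200 mm². φR_n = 0.90 × 345 × 1200 = 372.6 kN.
Governing: min(350.6, 505.4, 275.4, 372.6) = 275.4 kN → net-section rupture.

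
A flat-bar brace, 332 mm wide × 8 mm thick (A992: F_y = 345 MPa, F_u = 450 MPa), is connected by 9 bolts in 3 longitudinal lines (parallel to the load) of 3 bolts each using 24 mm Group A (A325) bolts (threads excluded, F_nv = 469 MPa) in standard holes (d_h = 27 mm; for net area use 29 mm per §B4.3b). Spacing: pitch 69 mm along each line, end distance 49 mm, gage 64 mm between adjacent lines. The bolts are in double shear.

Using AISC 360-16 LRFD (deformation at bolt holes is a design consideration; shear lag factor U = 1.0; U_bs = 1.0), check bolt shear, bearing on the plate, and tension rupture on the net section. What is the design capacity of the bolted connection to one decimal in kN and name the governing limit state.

Bolt shear: A_b = π(24)²/4 = 452.39 mm². φR_n = 0.75 × 469 × 452.39 × 9 × 2 = 2864.3 kN.
Bearing (8 mm plate, F_u = 450 MPa): end bolts L_c = 49 − 27/2 = 35.5, R_n = min(1.2×35.5×8×450, 2.4×24×8×450) = 153.36 kN/bolt; interior L_c = 69 − 27 = 42, R_n = 181.44 kN/bolt. φR_n = 0.75 × (3×153.36 + 6×181.44) = 1161.5 kN.
Tension rupture (net): A_n = (332 − 3×29)×8 = 1960 mm² (U = 1.0, A_e = A_n). φR_n = 0.75 × 450 × 1960 = 661.5 kN.
Governing: min(2864.3, 1161.5, 661.5) = 661.5 kN → net-section rupture.

661.5 kN (net-section rupture governs)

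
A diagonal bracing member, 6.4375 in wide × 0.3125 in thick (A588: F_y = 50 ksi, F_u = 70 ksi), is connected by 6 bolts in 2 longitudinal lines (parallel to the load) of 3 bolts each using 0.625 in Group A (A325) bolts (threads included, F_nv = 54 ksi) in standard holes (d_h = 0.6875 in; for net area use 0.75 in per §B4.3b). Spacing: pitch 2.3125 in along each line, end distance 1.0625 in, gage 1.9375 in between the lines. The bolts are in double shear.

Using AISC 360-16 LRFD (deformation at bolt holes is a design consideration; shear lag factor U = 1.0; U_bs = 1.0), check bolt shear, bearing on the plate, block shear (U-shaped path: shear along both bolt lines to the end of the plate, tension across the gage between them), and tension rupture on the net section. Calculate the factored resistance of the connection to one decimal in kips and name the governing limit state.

Bolt shear: A_b = π(0.625)²/4 = 0.3068 in². φR_n = 0.75 × 54 × 0.3068 × 6 × 2 = 149.1 kips.
Bearing (0.3125 in plate, F_u = 70 ksi): end bolts L_c = 1.0625 − 0.6875/2 = 0.71875, R_n = min(1.2×0.71875×0.3125×70, 2.4×0.625×0.3125×70) = 18.867 kips/bolt; interior L_c = 2.3125 − 0.6875 = 1.625, R_n = 32.813 kips/bolt. φR_n = 0.75 × (2×18.867 + 4×32.813) = 126.7 kips.
Block shear: shear path 2×[1.0625+2×2.3125] = 2×5.6875 in, A_gv = 3.5547, A_nv = 2×(5.6875 − 2.5×0.75)×0.3125 = 2.3828 in²; tension across gage: (1.9375 − 1×0.75)×0.3125 = 0.37109 in². R_n = min(0.6×70×2.3828, 0.6×50×3.5547) + 1.0×70×0.37109 = min(100.08, 106.64) + 25.976 = 126.06 kips. φR_n = 0.75 × 126.06 = 94.5 kips.
Tension rupture (net): A_n = (6.4375 − 2×0.75)×0.3125 = 1.543 in² (U = 1.0, A_e = A_n). φR_n = 0.75 × 70 × 1.543 = 81.0 kips.
Governing: min(149.1, 126.7, 94.5, 81.0) = 81.0 kips → net-section rupture.

81.0 kips (net-section rupture governs)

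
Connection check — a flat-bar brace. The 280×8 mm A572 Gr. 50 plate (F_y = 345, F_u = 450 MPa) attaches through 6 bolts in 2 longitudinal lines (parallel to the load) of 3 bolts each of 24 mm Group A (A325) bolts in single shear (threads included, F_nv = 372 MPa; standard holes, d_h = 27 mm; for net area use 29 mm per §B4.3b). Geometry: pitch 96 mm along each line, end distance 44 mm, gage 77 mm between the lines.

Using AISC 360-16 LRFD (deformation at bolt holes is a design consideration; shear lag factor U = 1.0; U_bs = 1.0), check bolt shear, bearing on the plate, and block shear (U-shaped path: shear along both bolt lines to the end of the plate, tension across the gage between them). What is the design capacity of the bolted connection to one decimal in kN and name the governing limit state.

Bolt shear: A_b = π(24)²/4 = 452.39 mm². φR_n = 0.75 × 372 × 452.39 × 6 × 1 = 757.3 kN.
Bearing (8 mm plate, F_u = 450 MPa): end bolts L_c = 44 − 27/2 = 30.5, R_n = min(1.2×30.5×8×450, 2.4×24×8×450) = 131.76 kN/bolt; interior L_c = 96 − 27 = 69, R_n = 207.36 kN/bolt. φR_n = 0.75 × (2×131.76 + 4×207.36) = 819.7 kN.
Block shear: shear path 2×[44+2×96] = 2×236 mm, A_gv = 3776, A_nv = 2×(236 − 2.5×29)×8 = 2616 mm²; tension across gage: (77 − 1×29)×8 = 384 mm². R_n = min(0.6×450×2616, 0.6×345×3776) + 1.0×450×384 = min(706.32, 781.63) + 172.8 = 879.12 kN. φR_n = 0.75 × 879.12 = 659.3 kN.
Governing: min(757.3, 819.7, 659.3) = 659.3 kN → block shear.

659.3 kN (block shear governs)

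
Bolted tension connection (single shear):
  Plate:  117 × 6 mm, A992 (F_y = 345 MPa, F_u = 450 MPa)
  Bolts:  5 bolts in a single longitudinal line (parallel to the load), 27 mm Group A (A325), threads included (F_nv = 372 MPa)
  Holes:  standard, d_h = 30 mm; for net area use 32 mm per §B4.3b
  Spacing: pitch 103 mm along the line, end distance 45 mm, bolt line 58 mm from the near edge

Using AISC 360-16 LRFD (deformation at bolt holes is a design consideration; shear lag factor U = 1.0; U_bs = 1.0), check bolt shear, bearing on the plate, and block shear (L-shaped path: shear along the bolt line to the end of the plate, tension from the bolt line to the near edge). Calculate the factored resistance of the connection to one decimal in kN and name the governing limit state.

Bolt shear: A_b = π(27)²/4 = 572.56 mm². φR_n = 0.75 × 372 × 572.56 × 5 × 1 = 798.7 kN.
Bearing (6 mm plate, F_u = 450 MPa): end bolts L_c = 45 − 30/2 = 30, R_n = min(1.2×30×6×450, 2.4×27×6×450) = 97.2 kN/bolt; interior L_c = 103 − 30 = 73, R_n = 174.96 kN/bolt. φR_n = 0.75 × (1×97.2 + 4×174.96) = 597.8 kN.
Block shear: shear path 1×[45+4×103] = 1×457 mm, A_gv = 2742, A_nv = 1×(457 − 4.5×32)×6 = 1878 mm²; tension to near edge: (58 − 0.5×32)×6 = 252 mm². R_n = min(0.6×450×1878, 0.6×345×2742) + 1.0×450×252 = min(507.06, 567.59) + 113.4 = 620.46 kN. φR_n = 0.75 × 620.46 = 465.3 kN.
Governing: min(798.7, 597.8, 465.3) = 465.3 kN → block shear.

465.3 kN (block shear governs)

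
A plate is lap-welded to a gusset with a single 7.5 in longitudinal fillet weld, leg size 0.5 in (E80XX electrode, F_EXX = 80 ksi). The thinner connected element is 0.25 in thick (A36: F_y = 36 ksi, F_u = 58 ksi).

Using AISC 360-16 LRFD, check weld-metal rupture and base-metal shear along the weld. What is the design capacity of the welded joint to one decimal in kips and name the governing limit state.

40.5 kips (base-metal shear governs)

Weld metal: throat = 0.707×0.5 = 0.3535 in, L = 7.5 in. φR_n = 0.75 × 0.6 × 80 × 0.3535 × 7.5 = 95.4 kips.
Base metal shear (0.25 in plate): yield φR_n = 1.0×0.6×36×0.25×7.5 = 40.5 kips; rupture φR_n = 0.75×0.6×58×0.25×7.5 = 48.9 kips; take 40.5 kips (yield).
Governing: min(95.4, 40.5) = 40.5 kips → base-metal shear.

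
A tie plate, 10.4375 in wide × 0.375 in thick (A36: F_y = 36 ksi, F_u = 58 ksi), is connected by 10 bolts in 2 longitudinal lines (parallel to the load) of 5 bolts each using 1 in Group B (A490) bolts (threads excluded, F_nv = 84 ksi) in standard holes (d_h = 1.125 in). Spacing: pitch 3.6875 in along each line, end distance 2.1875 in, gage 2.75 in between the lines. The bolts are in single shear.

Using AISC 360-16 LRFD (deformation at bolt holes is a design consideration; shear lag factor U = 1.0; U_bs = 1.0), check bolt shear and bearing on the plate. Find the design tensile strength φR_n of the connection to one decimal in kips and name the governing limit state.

376.8 kips (bearing governs)

Bolt shear: A_b = π(1)²/4 = 0.7854 in². φR_n = 0.75 × 84 × 0.7854 × 10 × 1 = 494.8 kips.
Bearing (0.375 in plate, F_u = 58 ksi): end bolts L_c = 2.1875 − 1.125/2 = 1.625, R_n = min(1.2×1.625×0.375×58, 2.4×1×0.375×58) = 42.413 kips/bolt; interior L_c = 3.6875 − 1.125 = 2.5625, R_n = 52.2 kips/bolt. φR_n = 0.75 × (2×42.413 + 8×52.2) = 376.8 kips.
Governing: min(494.8, 376.8) = 376.8 kips → bearing.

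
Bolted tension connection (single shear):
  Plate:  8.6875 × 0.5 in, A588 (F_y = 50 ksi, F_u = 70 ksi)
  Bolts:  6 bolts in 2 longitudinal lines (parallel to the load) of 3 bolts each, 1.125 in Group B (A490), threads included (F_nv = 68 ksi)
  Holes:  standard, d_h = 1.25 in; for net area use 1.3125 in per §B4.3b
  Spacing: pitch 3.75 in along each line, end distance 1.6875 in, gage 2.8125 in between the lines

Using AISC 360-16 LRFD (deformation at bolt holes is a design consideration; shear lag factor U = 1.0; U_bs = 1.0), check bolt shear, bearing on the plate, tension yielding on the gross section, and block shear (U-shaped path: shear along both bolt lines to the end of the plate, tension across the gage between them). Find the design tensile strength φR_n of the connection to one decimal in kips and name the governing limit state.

Bolt shear: A_b = π(1.125)²/4 = 0.99402 in². φR_n = 0.75 × 68 × 0.99402 × 6 × 1 = 304.2 kips.
Bearing (0.5 in plate, F_u = 70 ksi): end bolts L_c = 1.6875 − 1.25/2 = 1.0625, R_n = min(1.2×1.0625×0.5×70, 2.4×1.125×0.5×70) = 44.625 kips/bolt; interior L_c = 3.75 − 1.25 = 2.5, R_n = 94.5 kips/bolt. φR_n = 0.75 × (2×44.625 + 4×94.5) = 350.4 kips.
Tension yield (gross): A_g = 8.6875×0.5 = 4.3438 in². φR_n = 0.90 × 50 × 4.3438 = 195.5 kips.
Block shear: shear path 2×[1.6875+2×3.75] = 2×9.1875 in, A_gv = 9.1875, A_nv = 2×(9.1875 − 2.5×1.3125)×0.5 = 5.9063 in²; tension across gage: (2.8125 − 1×1.3125)×0.5 = 0.75 in². R_n = min(0.6×70×5.9063, 0.6×50×9.1875) + 1.0×70×0.75 = min(248.06, 275.63) + 52.5 = 300.56 kips. φR_n = 0.75 × 300.56 = 225.4 kips.
Governing: min(304.2, 350.4, 195.5, 225.4) = 195.5 kips → gross-section yield.

195.5 kips (gross-section yield governs)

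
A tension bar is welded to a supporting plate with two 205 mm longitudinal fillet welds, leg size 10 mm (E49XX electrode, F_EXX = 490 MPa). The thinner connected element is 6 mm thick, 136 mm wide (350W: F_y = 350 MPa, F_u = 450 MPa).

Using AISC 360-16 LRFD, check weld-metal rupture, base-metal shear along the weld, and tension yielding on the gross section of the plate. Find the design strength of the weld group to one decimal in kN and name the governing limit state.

Weld metal: throat = 0.707×10 = 7.07 mm, L = 2×205 = 410 mm. φR_n = 0.75 × 0.6 × 490 × 7.07 × 410 = 639.2 kN.
Base metal shear (6 mm plate): yield φR_n = 1.0×0.6×350×6×410 = 516.6 kN; rupture φR_n = 0.75×0.6×450×6×410 = 498.2 kN; take 498.2 kN (rupture).
Tension yield (gross): A_g = 136×6 = 816 mm². φR_n = 0.90 × 350 × 816 = 257.0 kN.
Governing: min(639.2, 498.2, 257.0) = 257.0 kN → gross-section yield.

257.0 kN (gross-section yield governs)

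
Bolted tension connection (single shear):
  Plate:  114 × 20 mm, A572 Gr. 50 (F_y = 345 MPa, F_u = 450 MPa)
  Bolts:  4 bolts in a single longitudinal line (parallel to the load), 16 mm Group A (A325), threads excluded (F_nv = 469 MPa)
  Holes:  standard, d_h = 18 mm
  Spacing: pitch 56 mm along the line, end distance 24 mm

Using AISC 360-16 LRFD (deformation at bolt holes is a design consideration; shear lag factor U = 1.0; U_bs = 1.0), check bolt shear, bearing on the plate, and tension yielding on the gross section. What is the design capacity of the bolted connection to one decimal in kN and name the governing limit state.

282.9 kN (bolt shear governs)

Bolt shear: A_b = π(16)²/4 = 201.06 mm². φR_n = 0.75 × 469 × 201.06 × 4 × 1 = 282.9 kN.
Bearing (20 mm plate, F_u = 450 MPa): end bolts L_c = 24 − 18/2 = 15, R_n = min(1.2×15×20×450, 2.4×16×20×450) = 162 kN/bolt; interior L_c = 56 − 18 = 38, R_n = 345.6 kN/bolt. φR_n = 0.75 × (1×162 + 3×345.6) = 899.1 kN.
Tension yield (gross): A_g = 114×20 = 2280 mm². φR_n = 0.90 × 345 × 2280 = 707.9 kN.
Governing: min(282.9, 899.1, 707.9) = 282.9 kN → bolt shear.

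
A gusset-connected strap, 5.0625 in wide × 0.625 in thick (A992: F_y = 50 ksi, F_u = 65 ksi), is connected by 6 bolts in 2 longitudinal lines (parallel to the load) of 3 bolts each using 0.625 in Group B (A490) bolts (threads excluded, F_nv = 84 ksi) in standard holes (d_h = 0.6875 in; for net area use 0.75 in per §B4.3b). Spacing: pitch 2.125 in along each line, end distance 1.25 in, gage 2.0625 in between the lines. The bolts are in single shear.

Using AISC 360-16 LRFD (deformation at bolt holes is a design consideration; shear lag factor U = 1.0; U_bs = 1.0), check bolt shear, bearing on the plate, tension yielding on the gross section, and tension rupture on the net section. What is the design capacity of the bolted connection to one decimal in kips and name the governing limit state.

108.5 kips (net-section rupture governs)

Bolt shear: A_b = π(0.625)²/4 = 0.3068 in². φR_n = 0.75 × 84 × 0.3068 × 6 × 1 = 116.0 kips.
Bearing (0.625 in plate, F_u = 65 ksi): end bolts L_c = 1.25 − 0.6875/2 = 0.90625, R_n = min(1.2×0.90625×0.625×65, 2.4×0.625×0.625×65) = 44.18 kips/bolt; interior L_c = 2.125 − 0.6875 = 1.4375, R_n = 60.938 kips/bolt. φR_n = 0.75 × (2×44.18 + 4×60.938) = 249.1 kips.
Tension yield (gross): A_g = 5.0625×0.625 = 3.1641 in². φR_n = 0.90 × 50 × 3.1641 = 142.4 kips.
Tension rupture (net): A_n = (5.0625 − 2×0.75)×0.625 = 2.2266 in² (U = 1.0, A_e = A_n). φR_n = 0.75 × 65 × 2.2266 = 108.5 kips.
Governing: min(116.0, 249.1, 142.4, 108.5) = 108.5 kips → net-section rupture.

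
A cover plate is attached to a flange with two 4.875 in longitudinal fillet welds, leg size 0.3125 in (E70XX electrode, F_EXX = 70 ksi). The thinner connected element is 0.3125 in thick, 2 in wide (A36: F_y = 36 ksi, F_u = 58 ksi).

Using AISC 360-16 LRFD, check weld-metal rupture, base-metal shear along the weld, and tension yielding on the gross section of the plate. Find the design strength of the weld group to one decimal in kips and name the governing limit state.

Weld metal: throat = 0.707×0.3125 = 0.22094 in, L = 2×4.875 = 9.75 in. φR_n = 0.75 × 0.6 × 70 × 0.22094 × 9.75 = 67.9 kips.
Base metal shear (0.3125 in plate): yield φR_n = 1.0×0.6×36×0.3125×9.75 = 65.8 kips; rupture φR_n = 0.75×0.6×58×0.3125×9.75 = 79.5 kips; take 65.8 kips (yield).
Tension yield (gross): A_g = 2×0.3125 = 0.625 in². φR_n = 0.90 × 36 × 0.625 = 20.3 kips.
Governing: min(67.9, 65.8, 20.3) = 20.3 kips → gross-section yield.

20.3 kips (gross-section yield governs)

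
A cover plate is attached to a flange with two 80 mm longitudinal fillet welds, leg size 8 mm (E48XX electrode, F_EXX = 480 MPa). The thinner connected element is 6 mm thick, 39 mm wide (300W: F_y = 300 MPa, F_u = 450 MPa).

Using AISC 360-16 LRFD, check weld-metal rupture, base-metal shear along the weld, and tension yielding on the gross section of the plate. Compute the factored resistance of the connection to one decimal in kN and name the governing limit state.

Weld metal: throat = 0.707×8 = 5.656 mm, L = 2×80 = 160 mm. φR_n = 0.75 × 0.6 × 480 × 5.656 × 160 = 195.5 kN.
Base metal shear (6 mm plate): yield φR_n = 1.0×0.6×300×6×160 = 172.8 kN; rupture φR_n = 0.75×0.6×450×6×160 = 194.4 kN; take 172.8 kN (yield).
Tension yield (gross): A_g = 39×6 = 234 mm². φR_n = 0.90 × 300 × 234 = 63.2 kN.
Governing: min(195.5, 172.8, 63.2) = 63.2 kN → gross-section yield.

63.2 kN (gross-section yield governs)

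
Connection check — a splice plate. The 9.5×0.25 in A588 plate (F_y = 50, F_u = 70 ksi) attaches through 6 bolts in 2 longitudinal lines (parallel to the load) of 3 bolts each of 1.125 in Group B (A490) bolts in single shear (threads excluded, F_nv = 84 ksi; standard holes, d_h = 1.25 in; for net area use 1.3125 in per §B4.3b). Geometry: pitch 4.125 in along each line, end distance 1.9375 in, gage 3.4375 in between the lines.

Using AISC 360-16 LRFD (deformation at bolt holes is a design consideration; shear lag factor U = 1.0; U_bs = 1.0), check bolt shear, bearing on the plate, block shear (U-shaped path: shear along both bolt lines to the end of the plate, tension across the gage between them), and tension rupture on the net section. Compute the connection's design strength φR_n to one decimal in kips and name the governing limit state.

90.2 kips (net-section rupture governs)

Bolt shear: A_b = π(1.125)²/4 = 0.99402 in². φR_n = 0.75 × 84 × 0.99402 × 6 × 1 = 375.7 kips.
Bearing (0.25 in plate, F_u = 70 ksi): end bolts L_c = 1.9375 − 1.25/2 = 1.3125, R_n = min(1.2×1.3125×0.25×70, 2.4×1.125×0.25×70) = 27.563 kips/bolt; interior L_c = 4.125 − 1.25 = 2.875, R_n = 47.25 kips/bolt. φR_n = 0.75 × (2×27.563 + 4×47.25) = 183.1 kips.
Block shear: shear path 2×[1.9375+2×4.125] = 2×10.1875 in, A_gv = 5.0938, A_nv = 2×(10.1875 − 2.5×1.3125)×0.25 = 3.4531 in²; tension across gage: (3.4375 − 1×1.3125)×0.25 = 0.53125 in². R_n = min(0.6×70×3.4531, 0.6×50×5.0938) + 1.0×70×0.53125 = min(145.03, 152.81) + 37.188 = 182.22 kips. φR_n = 0.75 × 182.22 = 136.7 kips.
Tension rupture (net): A_n = (9.5 − 2×1.3125)×0.25 = 1.7188 in² (U = 1.0, A_e = A_n). φR_n = 0.75 × 70 × 1.7188 = 90.2 kips.
Governing: min(375.7, 183.1, 136.7, 90.2) = 90.2 kips → net-section rupture.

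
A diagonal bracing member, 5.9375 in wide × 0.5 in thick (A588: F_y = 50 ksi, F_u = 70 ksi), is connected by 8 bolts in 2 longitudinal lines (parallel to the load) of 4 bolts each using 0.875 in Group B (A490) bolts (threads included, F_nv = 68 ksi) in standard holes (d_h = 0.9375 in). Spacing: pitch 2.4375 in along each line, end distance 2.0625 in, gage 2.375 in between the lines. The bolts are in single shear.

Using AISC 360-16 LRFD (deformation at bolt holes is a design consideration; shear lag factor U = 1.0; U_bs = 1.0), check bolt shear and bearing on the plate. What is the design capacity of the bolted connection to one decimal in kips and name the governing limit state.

245.3 kips (bolt shear governs)

Bolt shear: A_b = π(0.875)²/4 = 0.60132 in². φR_n = 0.75 × 68 × 0.60132 × 8 × 1 = 245.3 kips.
Bearing (0.5 in plate, F_u = 70 ksi): end bolts L_c = 2.0625 − 0.9375/2 = 1.59375, R_n = min(1.2×1.59375×0.5×70, 2.4×0.875×0.5×70) = 66.938 kips/bolt; interior L_c = 2.4375 − 0.9375 = 1.5, R_n = 63 kips/bolt. φR_n = 0.75 × (2×66.938 + 6×63) = 383.9 kips.
Governing: min(245.3, 383.9) = 245.3 kips → bolt shear.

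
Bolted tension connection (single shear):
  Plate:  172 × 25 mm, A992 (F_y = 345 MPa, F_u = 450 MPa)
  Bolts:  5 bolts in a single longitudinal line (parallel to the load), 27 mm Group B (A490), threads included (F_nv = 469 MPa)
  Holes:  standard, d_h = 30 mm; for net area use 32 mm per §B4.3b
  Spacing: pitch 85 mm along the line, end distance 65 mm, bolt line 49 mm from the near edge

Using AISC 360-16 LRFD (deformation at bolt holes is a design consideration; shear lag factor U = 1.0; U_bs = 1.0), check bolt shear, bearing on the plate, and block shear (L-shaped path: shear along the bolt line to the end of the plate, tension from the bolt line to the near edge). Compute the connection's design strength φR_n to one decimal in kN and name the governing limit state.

Bolt shear: A_b = π(27)²/4 = 572.56 mm². φR_n = 0.75 × 469 × 572.56 × 5 × 1 = 1007.0 kN.
Bearing (25 mm plate, F_u = 450 MPa): end bolts L_c = 65 − 30/2 = 50, R_n = min(1.2×50×25×450, 2.4×27×25×450) = 675 kN/bolt; interior L_c = 85 − 30 = 55, R_n = 729 kN/bolt. φR_n = 0.75 × (1×675 + 4×729) = 2693.3 kN.
Block shear: shear path 1×[65+4×85] = 1×405 mm, A_gv = 10125, A_nv = 1×(405 − 4.5×32)×25 = 6525 mm²; tension to near edge: (49 − 0.5×32)×25 = 825 mm². R_n = min(0.6×450×6525, 0.6×345×10125) + 1.0×450×825 = min(1761.8, 2095.9) + 371.25 = 2133.1 kN. φR_n = 0.75 × 2133.1 = 1599.8 kN.
Governing: min(1007.0, 2693.3, 1599.8) = 1007.0 kN → bolt shear.

1007.0 kN (bolt shear governs)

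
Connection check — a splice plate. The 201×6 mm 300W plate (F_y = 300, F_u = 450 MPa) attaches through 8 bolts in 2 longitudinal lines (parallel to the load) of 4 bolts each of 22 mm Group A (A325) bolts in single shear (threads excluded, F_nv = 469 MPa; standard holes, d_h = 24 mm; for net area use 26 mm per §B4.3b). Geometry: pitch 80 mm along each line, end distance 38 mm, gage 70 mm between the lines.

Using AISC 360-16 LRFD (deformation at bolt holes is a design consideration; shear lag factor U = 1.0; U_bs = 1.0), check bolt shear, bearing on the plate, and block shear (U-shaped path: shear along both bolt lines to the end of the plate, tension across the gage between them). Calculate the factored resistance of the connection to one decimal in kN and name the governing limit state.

Bolt shear: A_b = π(22)²/4 = 380.13 mm². φR_n = 0.75 × 469 × 380.13 × 8 × 1 = 1069.7 kN.
Bearing (6 mm plate, F_u = 450 MPa): end bolts L_c = 38 − 24/2 = 26, R_n = min(1.2×26×6×450, 2.4×22×6×450) = 84.24 kN/bolt; interior L_c = 80 − 24 = 56, R_n = 142.56 kN/bolt. φR_n = 0.75 × (2×84.24 + 6×142.56) = 767.9 kN.
Block shear: shear path 2×[38+3×80] = 2×278 mm, A_gv = 3336, A_nv = 2×(278 − 3.5×26)×6 = 2244 mm²; tension across gage: (70 − 1×26)×6 = 264 mm². R_n = min(0.6×450×2244, 0.6×300×3336) + 1.0×450×264 = min(605.88, 600.48) + 118.8 = 719.28 kN. φR_n = 0.75 × 719.28 = 539.5 kN.
Governing: min(1069.7, 767.9, 539.5) = 539.5 kN → block shear.

539.5 kN (block shear governs)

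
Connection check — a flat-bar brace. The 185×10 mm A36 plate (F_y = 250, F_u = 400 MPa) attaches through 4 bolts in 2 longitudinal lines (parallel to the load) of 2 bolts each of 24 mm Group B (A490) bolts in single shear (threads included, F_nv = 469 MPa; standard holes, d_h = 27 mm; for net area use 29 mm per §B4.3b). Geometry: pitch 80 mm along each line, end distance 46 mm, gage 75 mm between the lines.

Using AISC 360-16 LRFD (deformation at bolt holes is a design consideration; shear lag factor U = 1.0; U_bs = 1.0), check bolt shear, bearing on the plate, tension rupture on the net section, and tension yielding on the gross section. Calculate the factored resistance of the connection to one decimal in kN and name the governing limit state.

381.0 kN (net-section rupture governs)

Bolt shear: A_b = π(24)²/4 = 452.39 mm². φR_n = 0.75 × 469 × 452.39 × 4 × 1 = 636.5 kN.
Bearing (10 mm plate, F_u = 400 MPa): end bolts L_c = 46 − 27/2 = 32.5, R_n = min(1.2×32.5×10×400, 2.4×24×10×400) = 156 kN/bolt; interior L_c = 80 − 27 = 53, R_n = 230.4 kN/bolt. φR_n = 0.75 × (2×156 + 2×230.4) = 579.6 kN.
Tension rupture (net): A_n = (185 − 2×29)×10 = 1270 mm² (U = 1.0, A_e = A_n). φR_n = 0.75 × 400 × 1270 = 381.0 kN.
Tension yield (gross): A_g = 185×10 = 1850 mm². φR_n = 0.90 × 250 × 1850 = 416.3 kN.
Governing: min(636.5, 579.6, 381.0, 416.3) = 381.0 kN → net-section rupture.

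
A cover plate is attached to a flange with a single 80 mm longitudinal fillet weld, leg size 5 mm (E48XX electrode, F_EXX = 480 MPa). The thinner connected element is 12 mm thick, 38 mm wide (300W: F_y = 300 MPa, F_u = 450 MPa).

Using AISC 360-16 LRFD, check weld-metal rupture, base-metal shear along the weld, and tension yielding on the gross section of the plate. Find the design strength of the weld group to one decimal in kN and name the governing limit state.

61.1 kN (weld metal governs)

Weld metal: throat = 0.707×5 = 3.535 mm, L = 80 mm. φR_n = 0.75 × 0.6 × 480 × 3.535 × 80 = 61.1 kN.
Base metal shear (12 mm plate): yield φR_n = 1.0×0.6×300×12×80 = 172.8 kN; rupture φR_n = 0.75×0.6×450×12×80 = 194.4 kN; take 172.8 kN (yield).
Tension yield (gross): A_g = 38×12 = 456 mm². φR_n = 0.90 × 300 × 456 = 123.1 kN.
Governing: min(61.1, 172.8, 123.1) = 61.1 kN → weld metal.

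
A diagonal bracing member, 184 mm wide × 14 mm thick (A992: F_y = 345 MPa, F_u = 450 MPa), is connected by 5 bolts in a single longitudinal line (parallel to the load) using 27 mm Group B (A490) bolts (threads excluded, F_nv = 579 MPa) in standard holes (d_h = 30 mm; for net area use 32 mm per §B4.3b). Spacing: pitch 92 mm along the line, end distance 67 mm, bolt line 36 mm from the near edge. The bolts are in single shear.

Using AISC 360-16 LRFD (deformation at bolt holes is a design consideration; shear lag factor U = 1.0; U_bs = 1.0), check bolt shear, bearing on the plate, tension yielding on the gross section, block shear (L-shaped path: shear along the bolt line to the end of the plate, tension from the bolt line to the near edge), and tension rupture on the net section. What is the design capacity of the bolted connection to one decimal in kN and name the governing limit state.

718.2 kN (net-section rupture governs)

Bolt shear: A_b = π(27)²/4 = 572.56 mm². φR_n = 0.75 × 579 × 572.56 × 5 × 1 = 1243.2 kN.
Bearing (14 mm plate, F_u = 450 MPa): end bolts L_c = 67 − 30/2 = 52, R_n = min(1.2×52×14×450, 2.4×27×14×450) = 393.12 kN/bolt; interior L_c = 92 − 30 = 62, R_n = 408.24 kN/bolt. φR_n = 0.75 × (1×393.12 + 4×408.24) = 1519.6 kN.
Tension yield (gross): A_g = 184×14 = 2576 mm². φR_n = 0.90 × 345 × 2576 = 799.8 kN.
Block shear: shear path 1×[67+4×92] = 1×435 mm, A_gv = 6090, A_nv = 1×(435 − 4.5×32)×14 = 4074 mm²; tension to near edge: (36 − 0.5×32)×14 = 280 mm². R_n = min(0.6×450×4074, 0.6×345×6090) + 1.0×450×280 = min(1100, 1260.6) + 126 = 1226 kN. φR_n = 0.75 × 1226 = 919.5 kN.
Tension rupture (net): A_n = (184 − 1×32)×14 = 2128 mm² (U = 1.0, A_e = A_n). φR_n = 0.75 × 450 × 2128 = 718.2 kN.
Governing: min(1243.2, 1519.6, 799.8, 919.5, 718.2) = 718.2 kN → net-section rupture.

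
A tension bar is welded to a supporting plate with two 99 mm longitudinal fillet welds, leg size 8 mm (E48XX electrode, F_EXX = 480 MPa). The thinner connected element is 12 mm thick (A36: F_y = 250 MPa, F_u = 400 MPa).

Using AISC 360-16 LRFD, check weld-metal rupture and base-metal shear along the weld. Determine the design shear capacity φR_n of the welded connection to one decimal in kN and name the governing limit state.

241.9 kN (weld metal governs)

Weld metal: throat = 0.707×8 = 5.656 mm, L = 2×99 = 198 mm. φR_n = 0.75 × 0.6 × 480 × 5.656 × 198 = 241.9 kN.
Base metal shear (12 mm plate): yield φR_n = 1.0×0.6×250×12×198 = 356.4 kN; rupture φR_n = 0.75×0.6×400×12×198 = 427.7 kN; take 356.4 kN (yield).
Governing: min(241.9, 356.4) = 241.9 kN → weld metal.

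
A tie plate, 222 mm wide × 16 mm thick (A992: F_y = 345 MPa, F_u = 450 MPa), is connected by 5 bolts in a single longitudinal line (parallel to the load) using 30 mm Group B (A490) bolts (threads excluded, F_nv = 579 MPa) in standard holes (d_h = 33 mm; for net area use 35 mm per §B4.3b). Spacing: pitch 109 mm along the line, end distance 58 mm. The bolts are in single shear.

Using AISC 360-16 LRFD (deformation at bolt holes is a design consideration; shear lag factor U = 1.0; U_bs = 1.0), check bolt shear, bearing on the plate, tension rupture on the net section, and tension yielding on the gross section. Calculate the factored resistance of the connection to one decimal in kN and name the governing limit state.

1009.8 kN (net-section rupture governs)

Bolt shear: A_b = π(30)²/4 = 706.86 mm². φR_n = 0.75 × 579 × 706.86 × 5 × 1 = 1534.8 kN.
Bearing (16 mm plate, F_u = 450 MPa): end bolts L_c = 58 − 33/2 = 41.5, R_n = min(1.2×41.5×16×450, 2.4×30×16×450) = 358.56 kN/bolt; interior L_c = 109 − 33 = 76, R_n = 518.4 kN/bolt. φR_n = 0.75 × (1×358.56 + 4×518.4) = 1824.1 kN.
Tension rupture (net): A_n = (222 − 1×35)×16 = 2992 mm² (U = 1.0, A_e = A_n). φR_n = 0.75 × 450 × 2992 = 1009.8 kN.
Tension yield (gross): A_g = 222×16 = 3552 mm². φR_n = 0.90 × 345 × 3552 = 1102.9 kN.
Governing: min(1534.8, 1824.1, 1009.8, 1102.9) = 1009.8 kN → net-section rupture.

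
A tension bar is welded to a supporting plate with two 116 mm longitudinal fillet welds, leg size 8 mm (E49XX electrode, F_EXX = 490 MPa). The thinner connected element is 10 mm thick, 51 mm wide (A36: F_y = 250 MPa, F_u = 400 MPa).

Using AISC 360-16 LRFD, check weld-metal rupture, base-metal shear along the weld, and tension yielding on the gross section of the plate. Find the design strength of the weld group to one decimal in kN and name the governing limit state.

Weld metal: throat = 0.707×8 = 5.656 mm, L = 2×116 = 232 mm. φR_n = 0.75 × 0.6 × 490 × 5.656 × 232 = 289.3 kN.
Base metal shear (10 mm plate): yield φR_n = 1.0×0.6×250×10×232 = 348.0 kN; rupture φR_n = 0.75×0.6×400×10×232 = 417.6 kN; take 348.0 kN (yield).
Tension yield (gross): A_g = 51×10 = 510 mm². φR_n = 0.90 × 250 × 510 = 114.8 kN.
Governing: min(289.3, 348.0, 114.8) = 114.8 kN → gross-section yield.

114.8 kN (gross-section yield governs)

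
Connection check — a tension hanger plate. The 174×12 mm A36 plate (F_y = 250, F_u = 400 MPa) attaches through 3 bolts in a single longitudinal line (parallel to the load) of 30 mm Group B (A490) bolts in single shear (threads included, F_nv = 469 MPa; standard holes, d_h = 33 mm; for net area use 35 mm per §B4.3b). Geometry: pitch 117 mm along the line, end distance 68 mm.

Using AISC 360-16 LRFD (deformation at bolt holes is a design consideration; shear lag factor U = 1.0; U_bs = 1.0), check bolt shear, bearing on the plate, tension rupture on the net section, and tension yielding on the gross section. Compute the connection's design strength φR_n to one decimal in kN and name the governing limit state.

Bolt shear: A_b = π(30)²/4 = 706.86 mm². φR_n = 0.75 × 469 × 706.86 × 3 × 1 = 745.9 kN.
Bearing (12 mm plate, F_u = 400 MPa): end bolts L_c = 68 − 33/2 = 51.5, R_n = min(1.2×51.5×12×400, 2.4×30×12×400) = 296.64 kN/bolt; interior L_c = 117 − 33 = 84, R_n = 345.6 kN/bolt. φR_n = 0.75 × (1×296.64 + 2×345.6) = 740.9 kN.
Tension rupture (net): A_n = (174 − 1×35)×12 = 1668 mm² (U = 1.0, A_e = A_n). φR_n = 0.75 × 400 × 1668 = 500.4 kN.
Tension yield (gross): A_g = 174×12 = 2088 mm². φR_n = 0.90 × 250 × 2088 = 469.8 kN.
Governing: min(745.9, 740.9, 500.4, 469.8) = 469.8 kN → gross-section yield.

469.8 kN (gross-section yield governs)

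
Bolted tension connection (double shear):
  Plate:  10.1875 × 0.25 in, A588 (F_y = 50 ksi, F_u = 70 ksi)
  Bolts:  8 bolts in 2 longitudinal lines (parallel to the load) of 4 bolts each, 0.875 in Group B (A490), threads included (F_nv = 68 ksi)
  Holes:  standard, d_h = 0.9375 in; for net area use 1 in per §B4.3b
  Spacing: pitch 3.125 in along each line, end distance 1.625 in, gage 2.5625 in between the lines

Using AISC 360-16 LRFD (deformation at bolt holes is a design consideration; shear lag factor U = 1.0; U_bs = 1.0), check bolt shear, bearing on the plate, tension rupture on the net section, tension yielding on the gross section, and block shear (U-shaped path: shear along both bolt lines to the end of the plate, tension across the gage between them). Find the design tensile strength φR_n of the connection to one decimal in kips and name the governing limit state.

107.5 kips (net-section rupture governs)

Bolt shear: A_b = π(0.875)²/4 = 0.60132 in². φR_n = 0.75 × 68 × 0.60132 × 8 × 2 = 490.7 kips.
Bearing (0.25 in plate, F_u = 70 ksi): end bolts L_c = 1.625 − 0.9375/2 = 1.15625, R_n = min(1.2×1.15625×0.25×70, 2.4×0.875×0.25×70) = 24.281 kips/bolt; interior L_c = 3.125 − 0.9375 = 2.1875, R_n = 36.75 kips/bolt. φR_n = 0.75 × (2×24.281 + 6×36.75) = 201.8 kips.
Tension rupture (net): A_n = (10.1875 − 2×1)×0.25 = 2.0469 in² (U = 1.0, A_e = A_n). φR_n = 0.75 × 70 × 2.0469 = 107.5 kips.
Tension yield (gross): A_g = 10.1875×0.25 = 2.5469 in². φR_n = 0.90 × 50 × 2.5469 = 114.6 kips.
Block shear: shear path 2×[1.625+3×3.125] = 2×11 in, A_gv = 5.5, A_nv = 2×(11 − 3.5×1)×0.25 = 3.75 in²; tension across gage: (2.5625 − 1×1)×0.25 = 0.39063 in². R_n = min(0.6×70×3.75, 0.6×50×5.5) + 1.0×70×0.39063 = min(157.5, 165) + 27.344 = 184.84 kips. φR_n = 0.75 × 184.84 = 138.6 kips.
Governing: min(490.7, 201.8, 107.5, 114.6, 138.6) = 107.5 kips → net-section rupture.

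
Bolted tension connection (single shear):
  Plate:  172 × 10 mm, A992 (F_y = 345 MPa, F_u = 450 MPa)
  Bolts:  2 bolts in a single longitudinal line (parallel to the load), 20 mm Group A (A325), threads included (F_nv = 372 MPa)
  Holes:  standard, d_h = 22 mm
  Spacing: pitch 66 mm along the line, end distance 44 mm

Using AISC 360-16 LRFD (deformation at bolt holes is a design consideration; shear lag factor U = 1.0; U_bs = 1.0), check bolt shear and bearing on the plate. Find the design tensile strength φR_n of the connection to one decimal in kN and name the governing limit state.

Bolt shear: A_b = π(20)²/4 = 314.16 mm². φR_n = 0.75 × 372 × 314.16 × 2 × 1 = 175.3 kN.
Bearing (10 mm plate, F_u = 450 MPa): end bolts L_c = 44 − 22/2 = 33, R_n = min(1.2×33×10×450, 2.4×20×10×450) = 178.2 kN/bolt; interior L_c = 66 − 22 = 44, R_n = 216 kN/bolt. φR_n = 0.75 × (1×178.2 + 1×216) = 295.7 kN.
Governing: min(175.3, 295.7) = 175.3 kN → bolt shear.

175.3 kN (bolt shear governs)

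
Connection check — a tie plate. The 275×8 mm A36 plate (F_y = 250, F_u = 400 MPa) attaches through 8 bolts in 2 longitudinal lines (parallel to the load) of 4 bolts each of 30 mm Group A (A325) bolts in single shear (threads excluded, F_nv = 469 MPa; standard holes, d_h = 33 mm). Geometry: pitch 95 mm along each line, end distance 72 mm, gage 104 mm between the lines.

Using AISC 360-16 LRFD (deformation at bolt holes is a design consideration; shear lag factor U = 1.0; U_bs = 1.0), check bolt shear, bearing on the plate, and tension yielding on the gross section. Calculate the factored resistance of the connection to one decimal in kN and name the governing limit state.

495.0 kN (gross-section yield governs)

Bolt shear: A_b = π(30)²/4 = 706.86 mm². φR_n = 0.75 × 469 × 706.86 × 8 × 1 = 1989.1 kN.
Bearing (8 mm plate, F_u = 400 MPa): end bolts L_c = 72 − 33/2 = 55.5, R_n = min(1.2×55.5×8×400, 2.4×30×8×400) = 213.12 kN/bolt; interior L_c = 95 − 33 = 62, R_n = 230.4 kN/bolt. φR_n = 0.75 × (2×213.12 + 6×230.4) = 1356.5 kN.
Tension yield (gross): A_g = 275×8 = 2200 mm². φR_n = 0.90 × 250 × 2200 = 495.0 kN.
Governing: min(1989.1, 1356.5, 495.0) = 495.0 kN → gross-section yield.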